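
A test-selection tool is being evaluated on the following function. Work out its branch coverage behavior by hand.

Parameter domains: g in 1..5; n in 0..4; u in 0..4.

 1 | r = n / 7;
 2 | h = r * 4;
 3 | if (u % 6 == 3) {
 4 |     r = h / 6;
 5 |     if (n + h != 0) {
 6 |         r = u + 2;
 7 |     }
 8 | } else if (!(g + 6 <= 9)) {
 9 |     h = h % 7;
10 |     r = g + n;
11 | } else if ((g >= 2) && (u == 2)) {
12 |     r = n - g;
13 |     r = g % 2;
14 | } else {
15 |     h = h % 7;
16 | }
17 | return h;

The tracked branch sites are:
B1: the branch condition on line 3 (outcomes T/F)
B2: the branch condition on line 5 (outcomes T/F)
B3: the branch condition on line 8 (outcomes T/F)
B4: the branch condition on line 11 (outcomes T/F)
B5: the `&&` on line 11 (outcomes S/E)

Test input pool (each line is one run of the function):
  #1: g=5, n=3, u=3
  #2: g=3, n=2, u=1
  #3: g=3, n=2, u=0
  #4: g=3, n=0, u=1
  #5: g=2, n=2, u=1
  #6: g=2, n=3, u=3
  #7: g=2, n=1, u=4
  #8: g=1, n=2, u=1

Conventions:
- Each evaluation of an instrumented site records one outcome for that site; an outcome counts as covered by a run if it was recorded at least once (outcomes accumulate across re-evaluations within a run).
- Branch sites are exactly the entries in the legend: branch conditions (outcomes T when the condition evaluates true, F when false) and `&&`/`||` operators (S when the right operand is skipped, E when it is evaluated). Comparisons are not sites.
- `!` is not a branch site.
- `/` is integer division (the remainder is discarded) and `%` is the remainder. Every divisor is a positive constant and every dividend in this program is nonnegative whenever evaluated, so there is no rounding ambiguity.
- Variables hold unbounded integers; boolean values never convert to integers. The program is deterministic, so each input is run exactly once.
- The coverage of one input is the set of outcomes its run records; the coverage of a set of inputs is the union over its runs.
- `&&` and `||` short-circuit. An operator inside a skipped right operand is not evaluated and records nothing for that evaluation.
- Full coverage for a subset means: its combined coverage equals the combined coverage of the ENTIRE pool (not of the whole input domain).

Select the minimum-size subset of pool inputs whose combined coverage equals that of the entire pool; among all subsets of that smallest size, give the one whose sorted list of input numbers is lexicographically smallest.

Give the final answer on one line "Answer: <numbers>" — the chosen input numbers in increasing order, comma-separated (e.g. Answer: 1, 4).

test 1 (g=5, n=3, u=3) hits B1=T, B2=T
test 2 (g=3, n=2, u=1) hits B1=F, B3=F, B4=F, B5=E
test 3 (g=3, n=2, u=0) hits B1=F, B3=F, B4=F, B5=E
test 4 (g=3, n=0, u=1) hits B1=F, B3=F, B4=F, B5=E
test 5 (g=2, n=2, u=1) hits B1=F, B3=F, B4=F, B5=E
test 6 (g=2, n=3, u=3) hits B1=T, B2=T
test 7 (g=2, n=1, u=4) hits B1=F, B3=F, B4=F, B5=E
test 8 (g=1, n=2, u=1) hits B1=F, B3=F, B4=F, B5=S
the full pool covers 7 outcomes: B1=T, B1=F, B2=T, B3=F, B4=F, B5=S, B5=E
checked all size-1 subsets: none covers 7 outcomes (max 4/7)
checked all size-2 subsets: none covers 7 outcomes (max 6/7)
size 3: inputs {1, 2, 8} cover all 7 outcomes, and no lexicographically smaller subset of this size does

Answer: 1, 2, 8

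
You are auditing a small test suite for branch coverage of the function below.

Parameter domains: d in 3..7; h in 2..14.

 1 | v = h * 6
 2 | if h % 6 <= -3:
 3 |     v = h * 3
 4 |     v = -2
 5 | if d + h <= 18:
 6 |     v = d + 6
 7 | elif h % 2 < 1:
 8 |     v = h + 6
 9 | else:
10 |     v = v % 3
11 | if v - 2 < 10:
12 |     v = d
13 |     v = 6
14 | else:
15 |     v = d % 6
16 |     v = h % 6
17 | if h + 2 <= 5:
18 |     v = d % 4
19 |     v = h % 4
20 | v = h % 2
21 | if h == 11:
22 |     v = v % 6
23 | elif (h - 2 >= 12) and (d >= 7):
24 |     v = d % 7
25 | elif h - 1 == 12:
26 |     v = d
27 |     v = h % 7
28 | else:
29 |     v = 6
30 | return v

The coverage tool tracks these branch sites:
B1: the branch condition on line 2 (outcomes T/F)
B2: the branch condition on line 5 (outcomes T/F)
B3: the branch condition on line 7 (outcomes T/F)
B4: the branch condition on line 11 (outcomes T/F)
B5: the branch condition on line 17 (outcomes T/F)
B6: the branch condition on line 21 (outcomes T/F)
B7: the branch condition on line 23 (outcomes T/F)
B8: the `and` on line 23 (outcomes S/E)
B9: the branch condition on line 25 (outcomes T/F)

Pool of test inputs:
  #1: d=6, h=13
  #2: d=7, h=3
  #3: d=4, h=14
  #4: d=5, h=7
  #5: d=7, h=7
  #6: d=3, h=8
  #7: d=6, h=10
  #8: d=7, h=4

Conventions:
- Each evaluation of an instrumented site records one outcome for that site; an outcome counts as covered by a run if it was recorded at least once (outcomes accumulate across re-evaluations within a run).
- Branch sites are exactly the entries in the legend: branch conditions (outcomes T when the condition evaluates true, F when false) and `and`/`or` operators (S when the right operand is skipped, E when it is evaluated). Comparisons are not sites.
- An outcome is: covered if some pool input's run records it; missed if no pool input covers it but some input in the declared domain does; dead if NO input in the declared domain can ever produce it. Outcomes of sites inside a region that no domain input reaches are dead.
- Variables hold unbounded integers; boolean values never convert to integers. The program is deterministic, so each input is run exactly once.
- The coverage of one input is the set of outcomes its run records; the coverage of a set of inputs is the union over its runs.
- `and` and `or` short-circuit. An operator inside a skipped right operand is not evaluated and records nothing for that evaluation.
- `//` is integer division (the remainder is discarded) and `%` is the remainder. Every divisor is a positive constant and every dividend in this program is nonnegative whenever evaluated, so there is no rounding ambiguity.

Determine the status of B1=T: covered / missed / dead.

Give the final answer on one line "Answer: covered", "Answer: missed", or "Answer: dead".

no pool input records B1=T
checking all 65 inputs in the declared domain: B1=T is never recorded -> dead

Answer: dead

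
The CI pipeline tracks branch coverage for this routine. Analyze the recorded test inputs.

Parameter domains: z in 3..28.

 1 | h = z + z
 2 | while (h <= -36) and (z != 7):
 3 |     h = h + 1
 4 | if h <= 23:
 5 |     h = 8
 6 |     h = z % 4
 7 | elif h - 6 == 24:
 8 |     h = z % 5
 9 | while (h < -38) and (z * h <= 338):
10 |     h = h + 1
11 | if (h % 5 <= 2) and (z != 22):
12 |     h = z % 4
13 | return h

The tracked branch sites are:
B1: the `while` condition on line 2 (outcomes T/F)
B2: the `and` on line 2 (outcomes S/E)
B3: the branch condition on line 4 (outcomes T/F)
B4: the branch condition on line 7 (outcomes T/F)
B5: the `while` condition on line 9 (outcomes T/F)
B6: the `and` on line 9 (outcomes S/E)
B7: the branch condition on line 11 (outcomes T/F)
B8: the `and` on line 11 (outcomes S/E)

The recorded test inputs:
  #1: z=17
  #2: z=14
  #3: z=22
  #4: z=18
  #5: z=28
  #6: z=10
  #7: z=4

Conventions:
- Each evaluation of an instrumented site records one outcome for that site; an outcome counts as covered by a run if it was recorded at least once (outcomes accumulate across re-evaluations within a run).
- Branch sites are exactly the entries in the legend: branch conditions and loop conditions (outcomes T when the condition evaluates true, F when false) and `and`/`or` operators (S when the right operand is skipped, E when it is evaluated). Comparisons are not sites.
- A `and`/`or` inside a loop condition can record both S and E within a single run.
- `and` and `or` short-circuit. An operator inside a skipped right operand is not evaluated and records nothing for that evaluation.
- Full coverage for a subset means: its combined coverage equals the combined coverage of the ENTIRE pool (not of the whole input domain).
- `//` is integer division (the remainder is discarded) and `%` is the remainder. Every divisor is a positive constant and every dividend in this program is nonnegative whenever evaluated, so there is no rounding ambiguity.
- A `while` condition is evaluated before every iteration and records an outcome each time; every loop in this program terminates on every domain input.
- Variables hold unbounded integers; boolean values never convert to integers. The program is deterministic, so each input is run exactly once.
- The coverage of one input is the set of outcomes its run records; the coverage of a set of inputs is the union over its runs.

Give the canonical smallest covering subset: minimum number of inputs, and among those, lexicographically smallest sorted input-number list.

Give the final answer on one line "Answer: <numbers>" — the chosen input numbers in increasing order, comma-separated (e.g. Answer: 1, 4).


test 1 (z=17) fires B2->S, B1->F, B3->F, B4->F, B6->S, B5->F, B8->S, B7->F; hits B1=F, B2=S, B3=F, B4=F, B5=F, B6=S, B7=F, B8=S
test 2 (z=14) fires B2->S, B1->F, B3->F, B4->F, B6->S, B5->F, B8->S, B7->F; hits B1=F, B2=S, B3=F, B4=F, B5=F, B6=S, B7=F, B8=S
test 3 (z=22) fires B2->S, B1->F, B3->F, B4->F, B6->S, B5->F, B8->S, B7->F; hits B1=F, B2=S, B3=F, B4=F, B5=F, B6=S, B7=F, B8=S
test 4 (z=18) fires B2->S, B1->F, B3->F, B4->F, B6->S, B5->F, B8->E, B7->T; hits B1=F, B2=S, B3=F, B4=F, B5=F, B6=S, B7=T, B8=E
test 5 (z=28) fires B2->S, B1->F, B3->F, B4->F, B6->S, B5->F, B8->E, B7->T; hits B1=F, B2=S, B3=F, B4=F, B5=F, B6=S, B7=T, B8=E
test 6 (z=10) fires B2->S, B1->F, B3->T, B6->S, B5->F, B8->E, B7->T; hits B1=F, B2=S, B3=T, B5=F, B6=S, B7=T, B8=E
test 7 (z=4) fires B2->S, B1->F, B3->T, B6->S, B5->F, B8->E, B7->T; hits B1=F, B2=S, B3=T, B5=F, B6=S, B7=T, B8=E
union over all inputs: B1=F, B2=S, B3=T, B3=F, B4=F, B5=F, B6=S, B7=T, B7=F, B8=S, B8=E (11 outcomes)
no size-1 subset reaches all 11 outcomes (best union: 8/11)
inputs {1, 6} (size 2) cover everything; no size-2 subset with a lexicographically smaller index list covers all 11
Answer: 1, 6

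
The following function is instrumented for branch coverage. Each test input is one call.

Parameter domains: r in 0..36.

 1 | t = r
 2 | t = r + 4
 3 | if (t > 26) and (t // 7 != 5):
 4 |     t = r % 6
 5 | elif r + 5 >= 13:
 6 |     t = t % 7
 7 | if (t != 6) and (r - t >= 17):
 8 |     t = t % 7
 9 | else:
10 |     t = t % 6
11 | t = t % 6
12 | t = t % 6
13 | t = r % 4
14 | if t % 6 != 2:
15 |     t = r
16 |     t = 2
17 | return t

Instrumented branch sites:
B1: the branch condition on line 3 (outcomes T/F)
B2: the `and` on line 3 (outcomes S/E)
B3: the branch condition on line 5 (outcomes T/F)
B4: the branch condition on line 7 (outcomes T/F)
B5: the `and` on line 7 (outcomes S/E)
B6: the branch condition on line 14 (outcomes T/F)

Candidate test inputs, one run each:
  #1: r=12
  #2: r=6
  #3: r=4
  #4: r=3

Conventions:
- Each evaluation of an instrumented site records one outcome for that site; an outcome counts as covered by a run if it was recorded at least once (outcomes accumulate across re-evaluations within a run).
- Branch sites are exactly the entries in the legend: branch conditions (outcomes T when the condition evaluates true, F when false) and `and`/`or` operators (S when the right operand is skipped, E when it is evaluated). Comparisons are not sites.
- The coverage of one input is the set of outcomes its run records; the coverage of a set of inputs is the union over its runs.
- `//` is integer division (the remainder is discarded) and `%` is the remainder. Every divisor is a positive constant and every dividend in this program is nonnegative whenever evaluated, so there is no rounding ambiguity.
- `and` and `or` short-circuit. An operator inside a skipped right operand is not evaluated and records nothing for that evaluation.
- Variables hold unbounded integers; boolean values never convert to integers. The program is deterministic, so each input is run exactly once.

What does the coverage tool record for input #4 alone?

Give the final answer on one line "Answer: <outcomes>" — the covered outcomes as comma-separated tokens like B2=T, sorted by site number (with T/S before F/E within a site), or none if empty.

Tracing the run of input #4 (r=3):
  B2->S, B1->F, B3->F, B5->E, B4->F, B6->T
collecting distinct outcomes: B1=F, B2=S, B3=F, B4=F, B5=E, B6=T

Answer: B1=F, B2=S, B3=F, B4=F, B5=E, B6=T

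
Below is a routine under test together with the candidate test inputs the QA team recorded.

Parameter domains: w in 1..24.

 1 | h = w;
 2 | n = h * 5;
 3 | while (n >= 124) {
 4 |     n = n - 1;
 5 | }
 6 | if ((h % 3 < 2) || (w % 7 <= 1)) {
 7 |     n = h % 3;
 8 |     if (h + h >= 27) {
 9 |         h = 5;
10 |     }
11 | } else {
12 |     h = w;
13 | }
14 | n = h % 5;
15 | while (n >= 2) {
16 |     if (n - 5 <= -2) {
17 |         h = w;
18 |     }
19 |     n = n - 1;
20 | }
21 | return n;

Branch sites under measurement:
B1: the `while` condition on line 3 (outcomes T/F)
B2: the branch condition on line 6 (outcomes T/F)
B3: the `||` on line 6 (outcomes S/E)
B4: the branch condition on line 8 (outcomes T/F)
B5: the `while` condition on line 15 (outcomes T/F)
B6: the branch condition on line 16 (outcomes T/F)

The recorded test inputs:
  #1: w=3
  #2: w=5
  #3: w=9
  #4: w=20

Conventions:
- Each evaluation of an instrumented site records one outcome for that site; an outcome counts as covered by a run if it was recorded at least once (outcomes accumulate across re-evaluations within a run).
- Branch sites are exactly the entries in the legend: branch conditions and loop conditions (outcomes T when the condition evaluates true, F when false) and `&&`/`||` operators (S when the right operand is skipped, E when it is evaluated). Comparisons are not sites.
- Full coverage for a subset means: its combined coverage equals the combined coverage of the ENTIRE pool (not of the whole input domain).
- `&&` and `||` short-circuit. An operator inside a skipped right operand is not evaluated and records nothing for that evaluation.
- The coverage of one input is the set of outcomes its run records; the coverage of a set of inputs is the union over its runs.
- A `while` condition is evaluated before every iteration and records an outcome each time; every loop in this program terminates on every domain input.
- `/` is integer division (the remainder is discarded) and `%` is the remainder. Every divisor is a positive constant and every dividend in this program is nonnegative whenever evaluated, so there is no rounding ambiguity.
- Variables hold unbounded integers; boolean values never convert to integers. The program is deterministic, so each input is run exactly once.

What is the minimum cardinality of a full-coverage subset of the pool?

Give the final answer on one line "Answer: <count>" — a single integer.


test 1 (w=3) hits B1=F, B2=T, B3=S, B4=F, B5=T, B5=F, B6=T
test 2 (w=5) hits B1=F, B2=F, B3=E, B5=F
test 3 (w=9) hits B1=F, B2=T, B3=S, B4=F, B5=T, B5=F, B6=T, B6=F
test 4 (w=20) hits B1=F, B2=F, B3=E, B5=F
together the pool reaches 10 outcomes: B1=F, B2=T, B2=F, B3=S, B3=E, B4=F, B5=T, B5=F, B6=T, B6=F
size 1 is not enough: best union over all size-1 subsets is 8/10
size 2: inputs {2, 3} cover all 10 outcomes, and no lexicographically smaller subset of this size does
Answer: 2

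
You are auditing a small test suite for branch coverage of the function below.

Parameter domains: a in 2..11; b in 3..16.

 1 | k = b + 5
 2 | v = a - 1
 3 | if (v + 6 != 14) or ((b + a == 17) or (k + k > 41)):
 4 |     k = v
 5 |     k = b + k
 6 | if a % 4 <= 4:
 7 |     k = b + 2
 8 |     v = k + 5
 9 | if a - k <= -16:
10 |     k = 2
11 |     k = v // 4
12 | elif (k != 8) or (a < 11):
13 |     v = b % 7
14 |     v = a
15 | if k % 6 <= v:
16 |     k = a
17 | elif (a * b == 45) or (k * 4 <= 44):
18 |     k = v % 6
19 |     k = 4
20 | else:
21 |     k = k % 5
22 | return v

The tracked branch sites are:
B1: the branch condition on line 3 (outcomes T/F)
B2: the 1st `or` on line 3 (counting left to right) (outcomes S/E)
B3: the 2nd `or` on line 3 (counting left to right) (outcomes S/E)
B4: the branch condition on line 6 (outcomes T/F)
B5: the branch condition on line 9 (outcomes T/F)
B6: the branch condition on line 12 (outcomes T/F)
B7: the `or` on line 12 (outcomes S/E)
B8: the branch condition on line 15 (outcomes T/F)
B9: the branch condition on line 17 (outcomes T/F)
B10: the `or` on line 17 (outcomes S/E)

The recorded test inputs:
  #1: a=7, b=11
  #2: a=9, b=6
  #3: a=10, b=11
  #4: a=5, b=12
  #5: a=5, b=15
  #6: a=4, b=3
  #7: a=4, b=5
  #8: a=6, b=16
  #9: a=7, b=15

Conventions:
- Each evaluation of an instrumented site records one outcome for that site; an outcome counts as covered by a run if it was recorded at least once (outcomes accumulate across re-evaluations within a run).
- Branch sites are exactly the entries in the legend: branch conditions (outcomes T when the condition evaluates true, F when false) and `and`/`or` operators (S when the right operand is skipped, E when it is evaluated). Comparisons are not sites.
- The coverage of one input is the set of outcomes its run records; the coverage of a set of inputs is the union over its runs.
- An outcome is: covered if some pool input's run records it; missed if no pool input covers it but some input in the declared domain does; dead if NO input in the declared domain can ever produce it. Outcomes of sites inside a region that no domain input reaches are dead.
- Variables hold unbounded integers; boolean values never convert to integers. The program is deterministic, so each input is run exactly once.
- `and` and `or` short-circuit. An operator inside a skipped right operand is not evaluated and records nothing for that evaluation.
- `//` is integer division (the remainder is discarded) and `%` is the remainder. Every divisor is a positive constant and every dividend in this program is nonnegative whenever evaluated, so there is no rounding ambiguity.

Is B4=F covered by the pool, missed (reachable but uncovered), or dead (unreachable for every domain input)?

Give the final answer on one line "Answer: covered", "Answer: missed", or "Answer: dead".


no pool input records B4=F
checking all 140 inputs in the declared domain: B4=F is never recorded -> dead
Answer: dead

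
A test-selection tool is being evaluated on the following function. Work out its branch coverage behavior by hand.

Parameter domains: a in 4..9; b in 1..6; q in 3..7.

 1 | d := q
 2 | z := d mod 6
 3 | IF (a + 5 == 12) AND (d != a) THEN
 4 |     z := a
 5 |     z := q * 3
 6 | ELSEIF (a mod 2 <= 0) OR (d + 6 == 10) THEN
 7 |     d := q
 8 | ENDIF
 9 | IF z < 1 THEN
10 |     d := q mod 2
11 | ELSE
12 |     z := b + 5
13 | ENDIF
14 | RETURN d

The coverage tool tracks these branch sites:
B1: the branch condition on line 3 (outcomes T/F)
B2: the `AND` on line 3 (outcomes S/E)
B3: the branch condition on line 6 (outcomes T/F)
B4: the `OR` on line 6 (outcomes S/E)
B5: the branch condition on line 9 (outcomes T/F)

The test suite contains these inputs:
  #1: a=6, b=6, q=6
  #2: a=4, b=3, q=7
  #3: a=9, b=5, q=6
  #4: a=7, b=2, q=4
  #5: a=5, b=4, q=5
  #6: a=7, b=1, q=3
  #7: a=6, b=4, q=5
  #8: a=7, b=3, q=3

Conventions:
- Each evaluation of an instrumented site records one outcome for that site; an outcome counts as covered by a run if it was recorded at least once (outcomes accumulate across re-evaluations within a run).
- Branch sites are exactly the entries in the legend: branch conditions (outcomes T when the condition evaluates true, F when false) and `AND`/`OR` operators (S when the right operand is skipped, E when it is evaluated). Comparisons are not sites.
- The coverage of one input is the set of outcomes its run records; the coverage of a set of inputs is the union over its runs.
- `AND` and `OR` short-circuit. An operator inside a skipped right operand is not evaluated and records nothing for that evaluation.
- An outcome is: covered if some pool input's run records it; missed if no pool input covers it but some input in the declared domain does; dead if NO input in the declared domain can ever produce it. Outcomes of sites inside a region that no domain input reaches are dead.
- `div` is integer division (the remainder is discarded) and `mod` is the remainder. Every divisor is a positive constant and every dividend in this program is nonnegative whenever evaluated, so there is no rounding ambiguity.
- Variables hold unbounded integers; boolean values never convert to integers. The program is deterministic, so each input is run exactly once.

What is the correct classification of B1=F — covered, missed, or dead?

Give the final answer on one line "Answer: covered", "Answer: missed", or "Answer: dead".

B1=F is recorded by pool input(s) 1, 2, 3, 5, 7 -> covered

Answer: covered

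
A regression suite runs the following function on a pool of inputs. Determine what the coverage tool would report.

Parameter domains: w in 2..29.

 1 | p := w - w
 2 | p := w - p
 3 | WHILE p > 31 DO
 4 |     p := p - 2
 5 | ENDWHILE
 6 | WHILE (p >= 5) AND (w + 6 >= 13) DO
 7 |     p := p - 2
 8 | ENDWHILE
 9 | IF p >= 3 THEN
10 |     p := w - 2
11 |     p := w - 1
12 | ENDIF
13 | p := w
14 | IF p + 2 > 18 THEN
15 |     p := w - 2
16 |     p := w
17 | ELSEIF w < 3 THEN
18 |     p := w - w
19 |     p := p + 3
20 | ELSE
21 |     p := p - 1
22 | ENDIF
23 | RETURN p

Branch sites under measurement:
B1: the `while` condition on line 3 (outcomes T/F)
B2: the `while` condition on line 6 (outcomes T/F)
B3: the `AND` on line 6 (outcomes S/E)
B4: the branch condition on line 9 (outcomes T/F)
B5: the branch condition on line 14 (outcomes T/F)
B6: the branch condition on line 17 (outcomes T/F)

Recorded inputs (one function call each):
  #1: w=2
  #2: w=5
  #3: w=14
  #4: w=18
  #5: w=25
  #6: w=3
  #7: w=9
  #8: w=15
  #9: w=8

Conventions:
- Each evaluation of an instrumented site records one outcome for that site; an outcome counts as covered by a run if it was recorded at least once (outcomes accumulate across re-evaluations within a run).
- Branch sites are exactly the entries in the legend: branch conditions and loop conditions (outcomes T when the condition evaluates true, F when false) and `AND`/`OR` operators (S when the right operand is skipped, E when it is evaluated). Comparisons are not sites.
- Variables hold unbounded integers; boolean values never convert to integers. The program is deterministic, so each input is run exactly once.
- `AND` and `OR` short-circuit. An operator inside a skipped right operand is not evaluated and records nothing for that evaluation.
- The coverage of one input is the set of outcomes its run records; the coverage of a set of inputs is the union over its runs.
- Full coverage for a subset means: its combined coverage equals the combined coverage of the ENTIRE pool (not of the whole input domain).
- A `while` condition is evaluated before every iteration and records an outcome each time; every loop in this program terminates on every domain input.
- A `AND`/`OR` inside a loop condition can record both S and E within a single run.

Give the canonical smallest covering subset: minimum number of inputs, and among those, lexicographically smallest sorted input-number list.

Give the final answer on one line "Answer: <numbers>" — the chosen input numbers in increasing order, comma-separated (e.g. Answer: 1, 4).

run #1 (w=2) runs B1->F, B3->S, B2->F, B4->F, B5->F, B6->T; records B1=F, B2=F, B3=S, B4=F, B5=F, B6=T
run #2 (w=5) runs B1->F, B3->E, B2->F, B4->T, B5->F, B6->F; records B1=F, B2=F, B3=E, B4=T, B5=F, B6=F
run #3 (w=14) runs B1->F, B3->E, B2->T, B3->E, B2->T, B3->E, B2->T, B3->E, B2->T, B3->E, B2->T, B3->S, B2->F, B4->T, ...; records B1=F, B2=T, B2=F, B3=S, B3=E, B4=T, B5=F, B6=F
run #4 (w=18) runs B1->F, B3->E, B2->T, B3->E, B2->T, B3->E, B2->T, B3->E, B2->T, B3->E, B2->T, B3->E, B2->T, B3->E, ...; records B1=F, B2=T, B2=F, B3=S, B3=E, B4=T, B5=T
run #5 (w=25) runs B1->F, B3->E, B2->T, B3->E, B2->T, B3->E, B2->T, B3->E, B2->T, B3->E, B2->T, B3->E, B2->T, B3->E, ...; records B1=F, B2=T, B2=F, B3=S, B3=E, B4=T, B5=T
run #6 (w=3) runs B1->F, B3->S, B2->F, B4->T, B5->F, B6->F; records B1=F, B2=F, B3=S, B4=T, B5=F, B6=F
run #7 (w=9) runs B1->F, B3->E, B2->T, B3->E, B2->T, B3->E, B2->T, B3->S, B2->F, B4->T, B5->F, B6->F; records B1=F, B2=T, B2=F, B3=S, B3=E, B4=T, B5=F, B6=F
run #8 (w=15) runs B1->F, B3->E, B2->T, B3->E, B2->T, B3->E, B2->T, B3->E, B2->T, B3->E, B2->T, B3->E, B2->T, B3->S, ...; records B1=F, B2=T, B2=F, B3=S, B3=E, B4=T, B5=F, B6=F
run #9 (w=8) runs B1->F, B3->E, B2->T, B3->E, B2->T, B3->S, B2->F, B4->T, B5->F, B6->F; records B1=F, B2=T, B2=F, B3=S, B3=E, B4=T, B5=F, B6=F
together the pool reaches 11 outcomes: B1=F, B2=T, B2=F, B3=S, B3=E, B4=T, B4=F, B5=T, B5=F, B6=T, B6=F
no size-1 subset reaches all 11 outcomes (best union: 8/11)
no size-2 subset reaches all 11 outcomes (best union: 10/11)
inputs {1, 2, 4} (size 3) cover everything; no size-3 subset with a lexicographically smaller index list covers all 11

Answer: 1, 2, 4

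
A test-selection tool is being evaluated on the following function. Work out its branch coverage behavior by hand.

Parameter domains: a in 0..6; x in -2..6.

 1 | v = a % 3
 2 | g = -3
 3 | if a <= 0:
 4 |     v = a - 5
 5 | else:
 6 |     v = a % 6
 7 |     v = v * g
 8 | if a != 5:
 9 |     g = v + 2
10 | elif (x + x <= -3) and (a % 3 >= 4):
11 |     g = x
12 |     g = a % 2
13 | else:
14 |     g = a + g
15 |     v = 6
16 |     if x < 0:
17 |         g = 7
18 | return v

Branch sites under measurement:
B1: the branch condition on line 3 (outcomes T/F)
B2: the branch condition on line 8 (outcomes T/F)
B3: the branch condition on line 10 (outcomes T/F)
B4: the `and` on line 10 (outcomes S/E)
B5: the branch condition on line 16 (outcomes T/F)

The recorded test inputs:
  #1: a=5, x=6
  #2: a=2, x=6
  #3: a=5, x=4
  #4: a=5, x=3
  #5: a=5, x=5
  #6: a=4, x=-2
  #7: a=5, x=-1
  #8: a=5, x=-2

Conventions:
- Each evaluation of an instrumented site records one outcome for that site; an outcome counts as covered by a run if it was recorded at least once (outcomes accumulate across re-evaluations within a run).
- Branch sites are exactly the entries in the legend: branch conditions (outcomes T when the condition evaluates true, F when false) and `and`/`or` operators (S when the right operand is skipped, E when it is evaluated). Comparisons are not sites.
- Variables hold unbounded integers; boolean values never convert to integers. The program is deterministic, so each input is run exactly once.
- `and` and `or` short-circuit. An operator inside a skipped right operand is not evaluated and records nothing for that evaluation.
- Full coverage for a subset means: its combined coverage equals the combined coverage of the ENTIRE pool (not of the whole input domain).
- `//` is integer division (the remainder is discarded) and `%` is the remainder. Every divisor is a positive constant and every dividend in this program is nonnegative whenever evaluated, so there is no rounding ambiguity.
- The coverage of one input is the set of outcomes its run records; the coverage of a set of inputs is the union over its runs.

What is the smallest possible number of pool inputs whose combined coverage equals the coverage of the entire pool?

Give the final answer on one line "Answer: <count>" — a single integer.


input #1 (a=5, x=6): covers B1=F, B2=F, B3=F, B4=S, B5=F
input #2 (a=2, x=6): covers B1=F, B2=T
input #3 (a=5, x=4): covers B1=F, B2=F, B3=F, B4=S, B5=F
input #4 (a=5, x=3): covers B1=F, B2=F, B3=F, B4=S, B5=F
input #5 (a=5, x=5): covers B1=F, B2=F, B3=F, B4=S, B5=F
input #6 (a=4, x=-2): covers B1=F, B2=T
input #7 (a=5, x=-1): covers B1=F, B2=F, B3=F, B4=S, B5=T
input #8 (a=5, x=-2): covers B1=F, B2=F, B3=F, B4=E, B5=T
the full pool covers 8 outcomes: B1=F, B2=T, B2=F, B3=F, B4=S, B4=E, B5=T, B5=F
no size-1 subset reaches all 8 outcomes (best union: 5/8)
no size-2 subset reaches all 8 outcomes (best union: 7/8)
at size 3, {1, 2, 8} reaches all 8 outcomes; every lexicographically earlier size-3 subset fails
Answer: 3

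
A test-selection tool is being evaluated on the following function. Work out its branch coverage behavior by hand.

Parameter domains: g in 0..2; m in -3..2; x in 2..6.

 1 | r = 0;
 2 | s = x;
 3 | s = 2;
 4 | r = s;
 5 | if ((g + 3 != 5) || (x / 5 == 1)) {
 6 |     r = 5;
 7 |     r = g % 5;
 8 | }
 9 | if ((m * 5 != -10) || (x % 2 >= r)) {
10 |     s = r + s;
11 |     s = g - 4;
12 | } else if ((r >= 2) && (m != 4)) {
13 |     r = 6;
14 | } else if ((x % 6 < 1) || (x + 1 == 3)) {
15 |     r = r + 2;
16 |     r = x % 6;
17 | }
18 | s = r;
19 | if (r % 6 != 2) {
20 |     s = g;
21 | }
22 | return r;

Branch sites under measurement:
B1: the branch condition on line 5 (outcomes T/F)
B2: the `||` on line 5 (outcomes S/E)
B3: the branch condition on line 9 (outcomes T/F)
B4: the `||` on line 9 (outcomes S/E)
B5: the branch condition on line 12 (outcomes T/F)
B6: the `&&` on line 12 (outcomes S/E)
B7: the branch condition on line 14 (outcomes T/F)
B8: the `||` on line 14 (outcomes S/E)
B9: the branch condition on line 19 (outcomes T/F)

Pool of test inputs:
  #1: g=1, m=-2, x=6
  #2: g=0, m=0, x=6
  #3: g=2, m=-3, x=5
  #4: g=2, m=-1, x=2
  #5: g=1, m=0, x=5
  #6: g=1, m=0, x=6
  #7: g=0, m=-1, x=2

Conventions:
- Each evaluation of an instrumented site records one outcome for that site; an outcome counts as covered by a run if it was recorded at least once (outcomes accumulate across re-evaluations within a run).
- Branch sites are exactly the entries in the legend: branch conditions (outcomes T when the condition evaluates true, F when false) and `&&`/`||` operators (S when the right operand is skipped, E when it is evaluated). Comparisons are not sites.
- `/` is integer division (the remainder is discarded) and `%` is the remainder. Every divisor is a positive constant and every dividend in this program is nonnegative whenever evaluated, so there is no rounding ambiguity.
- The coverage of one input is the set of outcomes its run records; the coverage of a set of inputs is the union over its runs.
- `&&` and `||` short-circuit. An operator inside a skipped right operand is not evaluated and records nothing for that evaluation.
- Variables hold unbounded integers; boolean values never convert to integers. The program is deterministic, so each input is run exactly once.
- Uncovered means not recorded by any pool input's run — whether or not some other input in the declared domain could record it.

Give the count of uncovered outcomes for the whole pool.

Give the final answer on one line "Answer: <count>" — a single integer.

#1 (g=1, m=-2, x=6) -> B2->S, B1->T, B4->E, B3->F, B6->S, B5->F, B8->S, B7->T, B9->T; covered: B1=T, B2=S, B3=F, B4=E, B5=F, B6=S, B7=T, B8=S, B9=T
#2 (g=0, m=0, x=6) -> B2->S, B1->T, B4->S, B3->T, B9->T; covered: B1=T, B2=S, B3=T, B4=S, B9=T
#3 (g=2, m=-3, x=5) -> B2->E, B1->T, B4->S, B3->T, B9->F; covered: B1=T, B2=E, B3=T, B4=S, B9=F
#4 (g=2, m=-1, x=2) -> B2->E, B1->F, B4->S, B3->T, B9->F; covered: B1=F, B2=E, B3=T, B4=S, B9=F
#5 (g=1, m=0, x=5) -> B2->S, B1->T, B4->S, B3->T, B9->T; covered: B1=T, B2=S, B3=T, B4=S, B9=T
#6 (g=1, m=0, x=6) -> B2->S, B1->T, B4->S, B3->T, B9->T; covered: B1=T, B2=S, B3=T, B4=S, B9=T
#7 (g=0, m=-1, x=2) -> B2->S, B1->T, B4->S, B3->T, B9->T; covered: B1=T, B2=S, B3=T, B4=S, B9=T
union over the pool: B1=T, B1=F, B2=S, B2=E, B3=T, B3=F, B4=S, B4=E, B5=F, B6=S, B7=T, B8=S, B9=T, B9=F
uncovered (4 of 18): B5=T, B6=E, B7=F, B8=E

Answer: 4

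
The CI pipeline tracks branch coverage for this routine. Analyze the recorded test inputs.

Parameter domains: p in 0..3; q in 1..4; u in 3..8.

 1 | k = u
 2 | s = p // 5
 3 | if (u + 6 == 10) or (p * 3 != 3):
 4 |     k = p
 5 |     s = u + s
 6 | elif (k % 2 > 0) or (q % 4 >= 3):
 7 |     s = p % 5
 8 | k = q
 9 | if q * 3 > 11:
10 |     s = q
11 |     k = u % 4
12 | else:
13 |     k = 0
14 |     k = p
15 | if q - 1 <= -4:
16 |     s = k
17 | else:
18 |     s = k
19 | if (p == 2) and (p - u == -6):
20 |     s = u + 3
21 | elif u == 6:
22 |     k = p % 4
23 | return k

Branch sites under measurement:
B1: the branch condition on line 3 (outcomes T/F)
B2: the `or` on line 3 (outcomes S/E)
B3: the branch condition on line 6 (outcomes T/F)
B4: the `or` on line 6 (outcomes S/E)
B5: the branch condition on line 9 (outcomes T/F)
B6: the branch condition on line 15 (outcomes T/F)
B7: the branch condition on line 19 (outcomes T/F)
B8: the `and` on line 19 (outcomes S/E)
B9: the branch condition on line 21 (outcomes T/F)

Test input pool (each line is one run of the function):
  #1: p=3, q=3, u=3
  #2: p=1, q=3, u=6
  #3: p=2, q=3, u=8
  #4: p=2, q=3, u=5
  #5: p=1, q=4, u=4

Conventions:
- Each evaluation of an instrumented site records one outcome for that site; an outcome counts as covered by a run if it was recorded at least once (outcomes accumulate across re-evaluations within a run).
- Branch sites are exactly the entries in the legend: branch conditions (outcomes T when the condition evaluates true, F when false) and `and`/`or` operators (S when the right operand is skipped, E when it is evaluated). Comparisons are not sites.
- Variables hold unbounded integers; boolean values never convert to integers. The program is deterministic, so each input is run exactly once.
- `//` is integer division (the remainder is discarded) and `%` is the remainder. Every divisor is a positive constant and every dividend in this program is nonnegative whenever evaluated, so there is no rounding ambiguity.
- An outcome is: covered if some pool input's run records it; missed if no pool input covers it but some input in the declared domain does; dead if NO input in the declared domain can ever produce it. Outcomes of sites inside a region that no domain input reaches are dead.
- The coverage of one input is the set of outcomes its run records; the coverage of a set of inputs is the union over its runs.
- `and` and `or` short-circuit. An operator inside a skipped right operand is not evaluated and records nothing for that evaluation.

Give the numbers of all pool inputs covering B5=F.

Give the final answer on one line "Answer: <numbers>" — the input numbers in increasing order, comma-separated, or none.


input #1 (p=3, q=3, u=3): hits B5=F
input #2 (p=1, q=3, u=6): hits B5=F
input #3 (p=2, q=3, u=8): hits B5=F
input #4 (p=2, q=3, u=5): hits B5=F
input #5 (p=1, q=4, u=4): never hits B5=F
Answer: 1, 2, 3, 4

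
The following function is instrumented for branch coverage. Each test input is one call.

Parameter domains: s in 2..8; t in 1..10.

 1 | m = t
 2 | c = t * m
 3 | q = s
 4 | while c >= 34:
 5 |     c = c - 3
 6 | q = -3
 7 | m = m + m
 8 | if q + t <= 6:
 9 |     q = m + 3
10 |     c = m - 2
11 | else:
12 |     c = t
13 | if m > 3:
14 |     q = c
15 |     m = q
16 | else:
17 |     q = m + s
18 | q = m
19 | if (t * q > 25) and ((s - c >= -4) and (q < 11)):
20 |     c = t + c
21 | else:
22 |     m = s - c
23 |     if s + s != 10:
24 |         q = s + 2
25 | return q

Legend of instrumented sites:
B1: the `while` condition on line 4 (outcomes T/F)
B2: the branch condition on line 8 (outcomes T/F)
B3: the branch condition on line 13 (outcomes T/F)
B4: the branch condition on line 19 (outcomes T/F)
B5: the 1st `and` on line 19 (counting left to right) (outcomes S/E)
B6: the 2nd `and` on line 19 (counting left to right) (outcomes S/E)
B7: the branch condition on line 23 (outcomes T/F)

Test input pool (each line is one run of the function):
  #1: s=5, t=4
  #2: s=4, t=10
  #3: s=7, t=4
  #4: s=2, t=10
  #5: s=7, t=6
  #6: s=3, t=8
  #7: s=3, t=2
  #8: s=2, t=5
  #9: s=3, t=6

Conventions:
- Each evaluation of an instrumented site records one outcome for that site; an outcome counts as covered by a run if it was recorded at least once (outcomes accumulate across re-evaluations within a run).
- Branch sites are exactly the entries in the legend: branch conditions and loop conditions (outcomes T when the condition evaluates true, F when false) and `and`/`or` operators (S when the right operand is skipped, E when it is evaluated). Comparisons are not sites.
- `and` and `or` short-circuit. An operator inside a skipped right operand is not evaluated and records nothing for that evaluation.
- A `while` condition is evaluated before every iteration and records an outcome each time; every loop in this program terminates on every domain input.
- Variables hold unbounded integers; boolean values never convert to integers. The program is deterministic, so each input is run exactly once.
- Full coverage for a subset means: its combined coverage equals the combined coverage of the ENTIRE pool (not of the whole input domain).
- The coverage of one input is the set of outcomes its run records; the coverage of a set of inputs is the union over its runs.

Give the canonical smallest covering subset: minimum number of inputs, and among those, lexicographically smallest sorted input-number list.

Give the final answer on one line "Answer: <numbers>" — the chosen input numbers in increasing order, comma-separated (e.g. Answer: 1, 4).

run #1 (s=5, t=4) runs B1->F, B2->T, B3->T, B5->S, B4->F, B7->F; records B1=F, B2=T, B3=T, B4=F, B5=S, B7=F
run #2 (s=4, t=10) runs B1->T, B1->T, B1->T, B1->T, B1->T, B1->T, B1->T, B1->T, B1->T, B1->T, B1->T, B1->T, B1->T, B1->T, ...; records B1=T, B1=F, B2=F, B3=T, B4=F, B5=E, B6=S, B7=T
run #3 (s=7, t=4) runs B1->F, B2->T, B3->T, B5->S, B4->F, B7->T; records B1=F, B2=T, B3=T, B4=F, B5=S, B7=T
run #4 (s=2, t=10) runs B1->T, B1->T, B1->T, B1->T, B1->T, B1->T, B1->T, B1->T, B1->T, B1->T, B1->T, B1->T, B1->T, B1->T, ...; records B1=T, B1=F, B2=F, B3=T, B4=F, B5=E, B6=S, B7=T
run #5 (s=7, t=6) runs B1->T, B1->F, B2->T, B3->T, B5->E, B6->E, B4->T; records B1=T, B1=F, B2=T, B3=T, B4=T, B5=E, B6=E
run #6 (s=3, t=8) runs B1->T, B1->T, B1->T, B1->T, B1->T, B1->T, B1->T, B1->T, B1->T, B1->T, B1->T, B1->F, B2->T, B3->T, ...; records B1=T, B1=F, B2=T, B3=T, B4=F, B5=E, B6=S, B7=T
run #7 (s=3, t=2) runs B1->F, B2->T, B3->T, B5->S, B4->F, B7->T; records B1=F, B2=T, B3=T, B4=F, B5=S, B7=T
run #8 (s=2, t=5) runs B1->F, B2->T, B3->T, B5->E, B6->S, B4->F, B7->T; records B1=F, B2=T, B3=T, B4=F, B5=E, B6=S, B7=T
run #9 (s=3, t=6) runs B1->T, B1->F, B2->T, B3->T, B5->E, B6->S, B4->F, B7->T; records B1=T, B1=F, B2=T, B3=T, B4=F, B5=E, B6=S, B7=T
the full pool covers 13 outcomes: B1=T, B1=F, B2=T, B2=F, B3=T, B4=T, B4=F, B5=S, B5=E, B6=S, B6=E, B7=T, B7=F
checked all size-1 subsets: none covers 13 outcomes (max 8/13)
checked all size-2 subsets: none covers 13 outcomes (max 11/13)
at size 3, {1, 2, 5} reaches all 13 outcomes; every lexicographically earlier size-3 subset fails

Answer: 1, 2, 5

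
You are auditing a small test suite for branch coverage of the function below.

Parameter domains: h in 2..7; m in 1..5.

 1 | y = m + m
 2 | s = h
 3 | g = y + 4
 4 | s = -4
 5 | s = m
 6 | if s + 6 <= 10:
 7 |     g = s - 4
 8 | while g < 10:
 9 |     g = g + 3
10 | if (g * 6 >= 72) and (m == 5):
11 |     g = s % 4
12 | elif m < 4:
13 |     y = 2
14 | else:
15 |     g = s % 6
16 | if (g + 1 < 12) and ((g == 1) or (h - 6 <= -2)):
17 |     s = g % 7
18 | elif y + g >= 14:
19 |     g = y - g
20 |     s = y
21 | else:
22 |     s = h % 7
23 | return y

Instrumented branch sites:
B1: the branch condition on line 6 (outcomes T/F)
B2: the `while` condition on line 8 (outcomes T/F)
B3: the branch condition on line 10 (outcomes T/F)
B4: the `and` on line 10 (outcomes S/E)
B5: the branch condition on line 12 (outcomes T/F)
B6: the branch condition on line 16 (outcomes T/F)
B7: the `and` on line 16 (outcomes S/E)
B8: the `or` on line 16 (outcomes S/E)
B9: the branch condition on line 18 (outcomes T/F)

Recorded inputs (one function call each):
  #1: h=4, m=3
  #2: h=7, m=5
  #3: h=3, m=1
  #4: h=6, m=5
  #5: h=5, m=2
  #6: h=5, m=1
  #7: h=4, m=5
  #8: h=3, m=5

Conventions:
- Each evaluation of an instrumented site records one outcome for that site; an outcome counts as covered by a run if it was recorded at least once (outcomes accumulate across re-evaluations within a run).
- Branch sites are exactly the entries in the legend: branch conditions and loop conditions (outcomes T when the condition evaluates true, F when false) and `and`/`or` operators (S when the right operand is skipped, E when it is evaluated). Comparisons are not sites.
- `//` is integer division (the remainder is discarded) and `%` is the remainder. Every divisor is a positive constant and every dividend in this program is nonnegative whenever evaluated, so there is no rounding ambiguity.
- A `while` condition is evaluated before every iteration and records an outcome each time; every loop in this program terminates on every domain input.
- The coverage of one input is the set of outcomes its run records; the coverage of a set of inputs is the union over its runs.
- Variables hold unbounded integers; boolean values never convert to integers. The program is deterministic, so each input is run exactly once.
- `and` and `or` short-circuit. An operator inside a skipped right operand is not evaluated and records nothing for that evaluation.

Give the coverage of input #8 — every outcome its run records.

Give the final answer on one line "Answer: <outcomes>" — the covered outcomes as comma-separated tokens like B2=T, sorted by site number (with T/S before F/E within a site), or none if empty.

Event log for input #8 (h=3, m=5):
  B1->F, B2->F, B4->E, B3->T, B7->E, B8->S, B6->T
as a set, this run covers: B1=F, B2=F, B3=T, B4=E, B6=T, B7=E, B8=S

Answer: B1=F, B2=F, B3=T, B4=E, B6=T, B7=E, B8=S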